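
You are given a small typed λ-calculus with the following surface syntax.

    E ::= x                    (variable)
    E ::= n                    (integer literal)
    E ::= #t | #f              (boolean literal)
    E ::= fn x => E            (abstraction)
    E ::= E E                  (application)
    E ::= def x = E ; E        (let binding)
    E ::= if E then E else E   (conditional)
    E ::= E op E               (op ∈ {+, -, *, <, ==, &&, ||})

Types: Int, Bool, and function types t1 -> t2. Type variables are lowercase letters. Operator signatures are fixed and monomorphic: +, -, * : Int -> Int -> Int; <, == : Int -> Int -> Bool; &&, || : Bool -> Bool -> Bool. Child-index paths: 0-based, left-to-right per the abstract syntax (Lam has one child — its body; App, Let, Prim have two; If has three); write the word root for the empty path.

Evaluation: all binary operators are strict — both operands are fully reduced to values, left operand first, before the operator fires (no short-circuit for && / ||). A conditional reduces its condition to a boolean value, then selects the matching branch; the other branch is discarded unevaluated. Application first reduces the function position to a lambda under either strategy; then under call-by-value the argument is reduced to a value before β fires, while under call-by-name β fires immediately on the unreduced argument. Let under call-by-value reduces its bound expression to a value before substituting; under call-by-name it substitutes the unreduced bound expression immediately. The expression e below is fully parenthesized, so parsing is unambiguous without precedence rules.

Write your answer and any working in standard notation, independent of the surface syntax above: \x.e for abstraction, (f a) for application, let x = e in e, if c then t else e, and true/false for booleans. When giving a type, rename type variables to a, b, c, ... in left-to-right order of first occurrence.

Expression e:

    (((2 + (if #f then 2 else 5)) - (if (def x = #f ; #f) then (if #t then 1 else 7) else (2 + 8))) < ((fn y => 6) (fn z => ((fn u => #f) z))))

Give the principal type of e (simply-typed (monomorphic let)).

Trace:
  unify Int ~ Int
  unify Bool ~ Bool
  unify Int ~ Int
  unify Int ~ Int
  unify Int ~ Int
let x : Bool
  unify Bool ~ Bool
  unify Bool ~ Bool
  unify Int ~ Int
  unify Int ~ Int
  unify Int ~ Int
  unify Int ~ Int
  unify Int ~ Int
  unify Int ~ Int
\y._ : a -> Int
\u._ : c -> Bool
z : b
  unify c -> Bool ~ b -> d
  unify c ~ b
  unify Bool ~ d
_ _ : Bool
\z._ : b -> Bool
  unify a -> Int ~ (b -> Bool) -> e
  unify a ~ b -> Bool
  unify Int ~ e
_ _ : Int
  unify Int ~ Int

Answer: Bool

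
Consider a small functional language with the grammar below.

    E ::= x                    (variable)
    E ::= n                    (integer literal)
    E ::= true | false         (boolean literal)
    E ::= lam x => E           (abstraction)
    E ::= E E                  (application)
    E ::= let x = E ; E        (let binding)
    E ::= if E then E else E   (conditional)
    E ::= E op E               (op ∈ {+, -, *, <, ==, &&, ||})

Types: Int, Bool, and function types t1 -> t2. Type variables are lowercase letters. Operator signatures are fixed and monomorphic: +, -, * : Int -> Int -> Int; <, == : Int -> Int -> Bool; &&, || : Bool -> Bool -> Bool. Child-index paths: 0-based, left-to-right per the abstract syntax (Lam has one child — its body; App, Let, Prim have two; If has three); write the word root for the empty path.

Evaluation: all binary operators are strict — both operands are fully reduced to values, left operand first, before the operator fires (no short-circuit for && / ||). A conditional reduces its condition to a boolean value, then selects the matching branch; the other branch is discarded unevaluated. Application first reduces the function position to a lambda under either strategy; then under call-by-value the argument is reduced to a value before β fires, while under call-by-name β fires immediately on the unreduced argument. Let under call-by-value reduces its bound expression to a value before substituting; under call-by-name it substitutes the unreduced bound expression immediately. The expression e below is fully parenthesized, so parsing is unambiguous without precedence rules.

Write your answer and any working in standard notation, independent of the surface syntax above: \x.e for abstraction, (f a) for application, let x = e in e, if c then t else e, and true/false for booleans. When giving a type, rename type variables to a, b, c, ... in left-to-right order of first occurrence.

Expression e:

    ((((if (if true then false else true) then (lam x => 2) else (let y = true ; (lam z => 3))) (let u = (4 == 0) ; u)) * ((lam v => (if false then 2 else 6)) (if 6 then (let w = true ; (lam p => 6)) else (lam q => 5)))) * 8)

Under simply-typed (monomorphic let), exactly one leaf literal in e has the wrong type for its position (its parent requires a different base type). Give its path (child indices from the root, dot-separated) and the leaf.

Answer: 0.1.1.0 : 6

Working:
  unify Bool ~ Bool
  unify Bool ~ Bool
  unify Bool ~ Bool
\x._ : a -> Int
let y : Bool
\z._ : b -> Int
  unify a -> Int ~ b -> Int
  unify a ~ b
  unify Int ~ Int
  unify Int ~ Int
  unify Int ~ Int
let u : Bool
u : Bool
  unify b -> Int ~ Bool -> c
  unify b ~ Bool
  unify Int ~ c
_ _ : Int
  unify Int ~ Int
  unify Bool ~ Bool
  unify Int ~ Int
\v._ : d -> Int
  unify Int ~ Bool
  FAIL: mismatch Int ~ Bool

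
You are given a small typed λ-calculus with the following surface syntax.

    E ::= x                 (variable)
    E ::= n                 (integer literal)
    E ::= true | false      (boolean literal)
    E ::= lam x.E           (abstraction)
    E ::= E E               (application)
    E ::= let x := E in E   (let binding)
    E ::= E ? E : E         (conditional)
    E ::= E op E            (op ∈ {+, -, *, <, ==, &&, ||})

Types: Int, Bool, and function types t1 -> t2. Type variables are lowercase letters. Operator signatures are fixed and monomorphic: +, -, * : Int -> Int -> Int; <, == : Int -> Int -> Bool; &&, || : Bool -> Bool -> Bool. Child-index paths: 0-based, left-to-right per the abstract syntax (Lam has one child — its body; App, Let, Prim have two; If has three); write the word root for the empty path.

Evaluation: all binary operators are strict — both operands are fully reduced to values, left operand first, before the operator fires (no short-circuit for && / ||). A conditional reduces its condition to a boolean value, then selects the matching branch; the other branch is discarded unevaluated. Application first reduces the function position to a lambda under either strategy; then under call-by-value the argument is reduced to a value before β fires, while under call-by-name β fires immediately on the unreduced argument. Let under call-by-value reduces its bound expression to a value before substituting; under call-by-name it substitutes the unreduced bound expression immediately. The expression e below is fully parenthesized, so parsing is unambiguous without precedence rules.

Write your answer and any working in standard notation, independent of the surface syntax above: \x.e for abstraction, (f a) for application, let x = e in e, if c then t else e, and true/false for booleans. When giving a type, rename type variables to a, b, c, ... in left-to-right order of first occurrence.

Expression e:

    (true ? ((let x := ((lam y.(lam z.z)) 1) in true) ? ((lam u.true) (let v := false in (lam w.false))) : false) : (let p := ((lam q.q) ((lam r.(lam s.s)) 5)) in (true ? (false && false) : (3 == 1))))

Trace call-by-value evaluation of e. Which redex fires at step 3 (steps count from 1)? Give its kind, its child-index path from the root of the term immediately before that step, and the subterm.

Trace:
step 0: (if true then (if (let x = ((\y.(\z.z)) 1) in true) then ((\u.true) (let v = false in (\w.false))) else false) else (let p = ((\q.q) ((\r.(\s.s)) 5)) in (if true then (false && false) else (3 == 1))))
step 1: [if@root] (if (let x = ((\y.(\z.z)) 1) in true) then ((\u.true) (let v = false in (\w.false))) else false)
step 2: [beta@0.0] (if (let x = (\z.z) in true) then ((\u.true) (let v = false in (\w.false))) else false)
step 3: [let@0] (if true then ((\u.true) (let v = false in (\w.false))) else false)

Answer: let at 0 : (let x = (\z.z) in true)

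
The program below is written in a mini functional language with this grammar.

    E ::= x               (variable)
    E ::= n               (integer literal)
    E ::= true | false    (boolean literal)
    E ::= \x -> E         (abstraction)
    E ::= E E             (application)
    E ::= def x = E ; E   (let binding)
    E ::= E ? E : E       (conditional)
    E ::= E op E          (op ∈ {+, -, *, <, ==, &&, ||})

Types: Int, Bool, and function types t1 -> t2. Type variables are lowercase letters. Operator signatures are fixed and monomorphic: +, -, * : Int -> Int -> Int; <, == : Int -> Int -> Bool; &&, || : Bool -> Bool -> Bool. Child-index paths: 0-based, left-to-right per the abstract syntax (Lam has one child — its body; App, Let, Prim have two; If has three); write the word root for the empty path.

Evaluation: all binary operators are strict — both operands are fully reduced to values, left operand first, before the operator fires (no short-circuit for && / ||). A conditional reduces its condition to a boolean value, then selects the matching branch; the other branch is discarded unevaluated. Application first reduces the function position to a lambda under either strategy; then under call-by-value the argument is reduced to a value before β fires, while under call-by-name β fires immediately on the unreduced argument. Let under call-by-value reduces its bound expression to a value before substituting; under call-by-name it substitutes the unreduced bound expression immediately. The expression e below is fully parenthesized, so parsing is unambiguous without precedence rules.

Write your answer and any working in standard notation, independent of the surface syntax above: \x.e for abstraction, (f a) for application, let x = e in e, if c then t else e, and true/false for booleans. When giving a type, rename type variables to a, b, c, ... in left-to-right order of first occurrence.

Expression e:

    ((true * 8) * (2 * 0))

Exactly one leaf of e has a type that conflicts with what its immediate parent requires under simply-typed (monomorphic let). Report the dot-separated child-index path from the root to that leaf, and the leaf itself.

Working:
  unify Bool ~ Int
  FAIL: mismatch Bool ~ Int

Answer: 0.0 : true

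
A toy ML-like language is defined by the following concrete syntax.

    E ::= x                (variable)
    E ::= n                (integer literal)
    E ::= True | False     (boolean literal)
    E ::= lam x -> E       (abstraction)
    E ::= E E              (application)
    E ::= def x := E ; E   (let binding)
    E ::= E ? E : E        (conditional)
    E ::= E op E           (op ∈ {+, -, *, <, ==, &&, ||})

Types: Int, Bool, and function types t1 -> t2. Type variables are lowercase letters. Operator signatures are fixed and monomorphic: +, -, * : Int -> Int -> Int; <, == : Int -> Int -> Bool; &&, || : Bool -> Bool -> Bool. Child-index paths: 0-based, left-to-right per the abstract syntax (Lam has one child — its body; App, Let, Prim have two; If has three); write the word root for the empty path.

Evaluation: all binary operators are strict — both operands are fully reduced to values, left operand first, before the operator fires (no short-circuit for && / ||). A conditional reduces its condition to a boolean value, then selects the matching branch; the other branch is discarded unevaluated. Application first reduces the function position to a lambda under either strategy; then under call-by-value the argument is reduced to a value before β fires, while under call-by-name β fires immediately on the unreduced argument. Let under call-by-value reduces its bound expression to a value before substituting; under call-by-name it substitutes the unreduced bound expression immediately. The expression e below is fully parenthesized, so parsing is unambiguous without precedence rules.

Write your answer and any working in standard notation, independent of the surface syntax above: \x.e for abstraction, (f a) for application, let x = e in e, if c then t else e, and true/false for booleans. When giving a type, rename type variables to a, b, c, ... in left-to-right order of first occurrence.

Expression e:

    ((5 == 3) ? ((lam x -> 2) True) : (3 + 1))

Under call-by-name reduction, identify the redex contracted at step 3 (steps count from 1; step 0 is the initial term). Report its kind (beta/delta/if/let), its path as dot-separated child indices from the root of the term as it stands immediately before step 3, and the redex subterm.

Answer: delta at root : (3 + 1)

Derivation:
step 0: (if (5 == 3) then ((\x.2) true) else (3 + 1))
step 1: [delta@0] (if false then ((\x.2) true) else (3 + 1))
step 2: [if@root] (3 + 1)
step 3: [delta@root] 4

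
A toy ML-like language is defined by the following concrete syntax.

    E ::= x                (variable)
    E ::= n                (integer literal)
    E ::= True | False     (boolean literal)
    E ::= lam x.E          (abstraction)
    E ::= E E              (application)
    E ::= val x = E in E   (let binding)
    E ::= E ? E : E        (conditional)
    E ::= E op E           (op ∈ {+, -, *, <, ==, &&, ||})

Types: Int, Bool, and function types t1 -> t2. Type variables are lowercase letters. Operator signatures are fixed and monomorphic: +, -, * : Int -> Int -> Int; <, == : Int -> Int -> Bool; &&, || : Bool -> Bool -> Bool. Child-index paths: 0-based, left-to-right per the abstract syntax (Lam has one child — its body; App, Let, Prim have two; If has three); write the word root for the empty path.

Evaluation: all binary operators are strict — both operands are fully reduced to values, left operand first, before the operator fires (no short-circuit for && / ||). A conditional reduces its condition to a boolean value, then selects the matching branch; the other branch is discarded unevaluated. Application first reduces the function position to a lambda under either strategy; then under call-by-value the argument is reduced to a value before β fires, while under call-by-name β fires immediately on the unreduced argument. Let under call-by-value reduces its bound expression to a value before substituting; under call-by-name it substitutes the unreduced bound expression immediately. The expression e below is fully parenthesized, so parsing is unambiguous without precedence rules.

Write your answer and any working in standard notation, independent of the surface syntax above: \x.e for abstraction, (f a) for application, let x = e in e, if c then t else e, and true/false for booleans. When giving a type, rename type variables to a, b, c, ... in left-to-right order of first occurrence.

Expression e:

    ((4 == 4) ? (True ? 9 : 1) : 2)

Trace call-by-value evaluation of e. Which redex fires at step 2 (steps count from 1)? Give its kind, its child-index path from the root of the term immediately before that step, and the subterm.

Derivation:
step 0: (if (4 == 4) then (if true then 9 else 1) else 2)
step 1: [delta@0] (if true then (if true then 9 else 1) else 2)
step 2: [if@root] (if true then 9 else 1)

Answer: if at root : (if true then (if true then 9 else 1) else 2)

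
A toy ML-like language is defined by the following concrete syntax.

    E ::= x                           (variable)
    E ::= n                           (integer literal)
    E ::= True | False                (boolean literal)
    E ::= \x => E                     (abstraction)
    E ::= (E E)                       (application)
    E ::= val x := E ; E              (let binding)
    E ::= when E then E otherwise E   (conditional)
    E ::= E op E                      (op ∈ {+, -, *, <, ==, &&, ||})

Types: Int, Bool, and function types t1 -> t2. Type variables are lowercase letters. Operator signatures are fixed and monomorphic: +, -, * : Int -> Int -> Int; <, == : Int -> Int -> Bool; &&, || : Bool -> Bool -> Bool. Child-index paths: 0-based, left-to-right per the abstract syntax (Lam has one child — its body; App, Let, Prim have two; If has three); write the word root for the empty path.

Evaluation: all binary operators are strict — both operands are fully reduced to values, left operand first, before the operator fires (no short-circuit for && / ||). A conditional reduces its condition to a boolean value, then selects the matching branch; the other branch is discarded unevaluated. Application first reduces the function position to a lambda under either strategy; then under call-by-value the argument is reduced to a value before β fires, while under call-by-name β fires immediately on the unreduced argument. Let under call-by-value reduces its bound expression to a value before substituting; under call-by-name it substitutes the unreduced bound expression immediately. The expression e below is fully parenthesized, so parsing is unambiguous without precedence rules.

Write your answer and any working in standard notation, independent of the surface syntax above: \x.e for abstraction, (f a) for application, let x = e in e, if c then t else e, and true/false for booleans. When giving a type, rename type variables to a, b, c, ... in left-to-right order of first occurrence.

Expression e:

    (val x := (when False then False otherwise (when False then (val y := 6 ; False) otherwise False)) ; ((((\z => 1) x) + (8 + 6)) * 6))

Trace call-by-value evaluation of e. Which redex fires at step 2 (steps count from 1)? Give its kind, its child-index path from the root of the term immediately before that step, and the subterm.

Trace:
step 0: (let x = (if false then false else (if false then (let y = 6 in false) else false)) in ((((\z.1) x) + (8 + 6)) * 6))
step 1: [if@0] (let x = (if false then (let y = 6 in false) else false) in ((((\z.1) x) + (8 + 6)) * 6))
step 2: [if@0] (let x = false in ((((\z.1) x) + (8 + 6)) * 6))

Answer: if at 0 : (if false then (let y = 6 in false) else false)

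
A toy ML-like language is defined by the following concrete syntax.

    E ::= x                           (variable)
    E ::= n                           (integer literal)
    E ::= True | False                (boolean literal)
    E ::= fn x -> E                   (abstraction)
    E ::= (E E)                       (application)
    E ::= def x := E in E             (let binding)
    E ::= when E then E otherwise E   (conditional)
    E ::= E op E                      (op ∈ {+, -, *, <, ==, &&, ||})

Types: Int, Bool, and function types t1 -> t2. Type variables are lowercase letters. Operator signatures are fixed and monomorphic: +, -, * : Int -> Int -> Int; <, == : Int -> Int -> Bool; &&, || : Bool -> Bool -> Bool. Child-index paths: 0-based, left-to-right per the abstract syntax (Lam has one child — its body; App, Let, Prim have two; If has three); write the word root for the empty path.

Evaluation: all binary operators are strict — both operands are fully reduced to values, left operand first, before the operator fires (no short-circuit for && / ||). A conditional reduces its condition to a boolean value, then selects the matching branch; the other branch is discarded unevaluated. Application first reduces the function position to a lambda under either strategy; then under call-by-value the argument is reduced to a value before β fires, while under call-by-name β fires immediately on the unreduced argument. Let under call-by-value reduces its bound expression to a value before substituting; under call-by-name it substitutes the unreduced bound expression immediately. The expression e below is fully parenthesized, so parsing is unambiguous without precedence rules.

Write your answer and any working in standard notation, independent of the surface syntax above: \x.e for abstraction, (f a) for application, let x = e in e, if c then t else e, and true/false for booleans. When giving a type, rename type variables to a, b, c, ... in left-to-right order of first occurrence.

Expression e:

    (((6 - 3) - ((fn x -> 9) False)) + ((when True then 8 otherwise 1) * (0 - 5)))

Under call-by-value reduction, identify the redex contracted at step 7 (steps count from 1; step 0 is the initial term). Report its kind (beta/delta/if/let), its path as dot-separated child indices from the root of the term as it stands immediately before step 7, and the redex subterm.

Trace:
step 0: (((6 - 3) - ((\x.9) false)) + ((if true then 8 else 1) * (0 - 5)))
step 1: [delta@0.0] ((3 - ((\x.9) false)) + ((if true then 8 else 1) * (0 - 5)))
step 2: [beta@0.1] ((3 - 9) + ((if true then 8 else 1) * (0 - 5)))
step 3: [delta@0] (-6 + ((if true then 8 else 1) * (0 - 5)))
step 4: [if@1.0] (-6 + (8 * (0 - 5)))
step 5: [delta@1.1] (-6 + (8 * -5))
step 6: [delta@1] (-6 + -40)
step 7: [delta@root] -46

Answer: delta at root : (-6 + -40)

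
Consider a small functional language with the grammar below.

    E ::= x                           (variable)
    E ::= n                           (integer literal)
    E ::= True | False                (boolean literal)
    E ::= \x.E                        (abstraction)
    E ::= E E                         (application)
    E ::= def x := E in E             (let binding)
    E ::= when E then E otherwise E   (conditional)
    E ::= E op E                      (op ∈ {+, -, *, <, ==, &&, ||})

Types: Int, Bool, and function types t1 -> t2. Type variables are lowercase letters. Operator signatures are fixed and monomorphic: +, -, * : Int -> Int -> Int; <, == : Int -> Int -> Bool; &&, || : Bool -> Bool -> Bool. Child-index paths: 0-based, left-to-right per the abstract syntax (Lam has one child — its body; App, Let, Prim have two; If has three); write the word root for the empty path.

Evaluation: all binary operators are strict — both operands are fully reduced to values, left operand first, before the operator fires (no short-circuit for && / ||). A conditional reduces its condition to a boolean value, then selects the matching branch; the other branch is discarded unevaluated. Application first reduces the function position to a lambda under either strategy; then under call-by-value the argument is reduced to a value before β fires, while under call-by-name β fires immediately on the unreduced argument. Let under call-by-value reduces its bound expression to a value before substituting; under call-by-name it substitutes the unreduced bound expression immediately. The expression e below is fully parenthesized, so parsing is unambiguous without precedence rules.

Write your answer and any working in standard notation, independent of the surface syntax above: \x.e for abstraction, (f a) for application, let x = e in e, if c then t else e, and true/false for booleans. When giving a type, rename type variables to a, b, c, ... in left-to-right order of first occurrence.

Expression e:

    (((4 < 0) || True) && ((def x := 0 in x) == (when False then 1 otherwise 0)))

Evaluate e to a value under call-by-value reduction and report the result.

Derivation:
step 0: (((4 < 0) || true) && ((let x = 0 in x) == (if false then 1 else 0)))
step 1: [delta@0.0] ((false || true) && ((let x = 0 in x) == (if false then 1 else 0)))
step 2: [delta@0] (true && ((let x = 0 in x) == (if false then 1 else 0)))
step 3: [let@1.0] (true && (0 == (if false then 1 else 0)))
step 4: [if@1.1] (true && (0 == 0))
step 5: [delta@1] (true && true)
step 6: [delta@root] true

Answer: true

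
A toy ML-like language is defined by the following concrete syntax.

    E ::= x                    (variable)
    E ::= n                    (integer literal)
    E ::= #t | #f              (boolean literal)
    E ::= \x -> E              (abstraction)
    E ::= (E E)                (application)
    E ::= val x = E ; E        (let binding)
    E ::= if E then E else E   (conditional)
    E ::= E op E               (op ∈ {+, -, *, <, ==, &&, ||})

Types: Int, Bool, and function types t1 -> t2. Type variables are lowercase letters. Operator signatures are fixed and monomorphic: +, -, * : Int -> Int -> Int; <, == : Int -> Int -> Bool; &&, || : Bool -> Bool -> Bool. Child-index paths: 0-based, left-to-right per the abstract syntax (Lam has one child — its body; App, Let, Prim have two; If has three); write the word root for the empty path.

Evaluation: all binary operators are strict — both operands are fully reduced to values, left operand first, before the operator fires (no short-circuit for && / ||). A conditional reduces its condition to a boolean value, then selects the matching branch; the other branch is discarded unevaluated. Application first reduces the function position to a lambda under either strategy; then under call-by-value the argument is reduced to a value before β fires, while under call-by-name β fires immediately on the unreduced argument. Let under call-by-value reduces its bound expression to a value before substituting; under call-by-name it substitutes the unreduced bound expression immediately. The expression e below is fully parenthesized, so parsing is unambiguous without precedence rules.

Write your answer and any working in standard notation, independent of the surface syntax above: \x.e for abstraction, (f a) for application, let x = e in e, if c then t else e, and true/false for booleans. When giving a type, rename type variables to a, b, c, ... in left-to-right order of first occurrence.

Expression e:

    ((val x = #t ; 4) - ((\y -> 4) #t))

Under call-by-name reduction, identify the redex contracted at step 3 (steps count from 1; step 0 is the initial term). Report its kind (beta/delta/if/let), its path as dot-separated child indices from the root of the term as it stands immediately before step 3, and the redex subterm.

Trace:
step 0: ((let x = true in 4) - ((\y.4) true))
step 1: [let@0] (4 - ((\y.4) true))
step 2: [beta@1] (4 - 4)
step 3: [delta@root] 0

Answer: delta at root : (4 - 4)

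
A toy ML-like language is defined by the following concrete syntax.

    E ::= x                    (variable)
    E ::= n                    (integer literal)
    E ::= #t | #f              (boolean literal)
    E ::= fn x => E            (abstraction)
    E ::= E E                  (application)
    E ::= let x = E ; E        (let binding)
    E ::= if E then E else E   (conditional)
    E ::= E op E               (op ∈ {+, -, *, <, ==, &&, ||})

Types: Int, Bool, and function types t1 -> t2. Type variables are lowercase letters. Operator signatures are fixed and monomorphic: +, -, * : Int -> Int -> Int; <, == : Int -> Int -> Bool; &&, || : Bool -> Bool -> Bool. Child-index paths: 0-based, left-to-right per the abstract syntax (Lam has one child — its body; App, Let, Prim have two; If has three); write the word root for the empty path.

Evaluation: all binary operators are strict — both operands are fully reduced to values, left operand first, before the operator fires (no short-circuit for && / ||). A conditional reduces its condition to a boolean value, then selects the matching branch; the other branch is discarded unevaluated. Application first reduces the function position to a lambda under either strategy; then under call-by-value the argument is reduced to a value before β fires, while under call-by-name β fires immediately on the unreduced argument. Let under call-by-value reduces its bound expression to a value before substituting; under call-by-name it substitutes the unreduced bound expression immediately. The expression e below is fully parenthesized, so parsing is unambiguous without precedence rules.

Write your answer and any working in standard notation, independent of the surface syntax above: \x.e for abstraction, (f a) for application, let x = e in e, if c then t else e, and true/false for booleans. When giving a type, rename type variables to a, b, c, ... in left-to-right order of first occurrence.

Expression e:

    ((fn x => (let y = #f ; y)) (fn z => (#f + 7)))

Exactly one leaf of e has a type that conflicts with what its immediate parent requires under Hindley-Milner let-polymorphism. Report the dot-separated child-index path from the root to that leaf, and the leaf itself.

Trace:
let y : Bool
y : Bool
\x._ : a -> Bool
  unify Bool ~ Int
  FAIL: mismatch Bool ~ Int

Answer: 1.0.0 : false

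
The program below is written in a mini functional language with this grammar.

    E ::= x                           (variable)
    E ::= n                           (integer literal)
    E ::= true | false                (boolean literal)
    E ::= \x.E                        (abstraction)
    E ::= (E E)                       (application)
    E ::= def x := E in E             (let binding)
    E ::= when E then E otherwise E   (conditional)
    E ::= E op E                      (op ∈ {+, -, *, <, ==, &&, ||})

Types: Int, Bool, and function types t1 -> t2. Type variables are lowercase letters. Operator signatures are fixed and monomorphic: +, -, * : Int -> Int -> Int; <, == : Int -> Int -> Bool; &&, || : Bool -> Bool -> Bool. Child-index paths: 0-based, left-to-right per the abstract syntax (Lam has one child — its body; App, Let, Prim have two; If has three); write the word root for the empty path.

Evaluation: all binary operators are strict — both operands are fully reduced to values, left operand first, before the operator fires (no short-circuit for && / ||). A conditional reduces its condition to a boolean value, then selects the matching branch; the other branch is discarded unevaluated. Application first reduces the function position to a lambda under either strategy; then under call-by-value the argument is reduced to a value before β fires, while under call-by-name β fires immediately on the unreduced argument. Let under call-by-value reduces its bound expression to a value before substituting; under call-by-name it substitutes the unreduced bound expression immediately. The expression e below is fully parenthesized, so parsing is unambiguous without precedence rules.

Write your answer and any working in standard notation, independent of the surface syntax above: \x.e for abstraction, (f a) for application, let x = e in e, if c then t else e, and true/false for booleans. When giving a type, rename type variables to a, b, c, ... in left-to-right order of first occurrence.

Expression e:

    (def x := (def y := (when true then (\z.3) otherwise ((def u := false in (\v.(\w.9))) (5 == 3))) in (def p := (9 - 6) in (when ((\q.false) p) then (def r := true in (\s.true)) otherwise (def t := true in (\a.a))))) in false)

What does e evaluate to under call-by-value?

Answer: false

Trace:
step 0: (let x = (let y = (if true then (\z.3) else ((let u = false in (\v.(\w.9))) (5 == 3))) in (let p = (9 - 6) in (if ((\q.false) p) then (let r = true in (\s.true)) else (let t = true in (\a.a))))) in false)
step 1: [if@0.0] (let x = (let y = (\z.3) in (let p = (9 - 6) in (if ((\q.false) p) then (let r = true in (\s.true)) else (let t = true in (\a.a))))) in false)
step 2: [let@0] (let x = (let p = (9 - 6) in (if ((\q.false) p) then (let r = true in (\s.true)) else (let t = true in (\a.a)))) in false)
step 3: [delta@0.0] (let x = (let p = 3 in (if ((\q.false) p) then (let r = true in (\s.true)) else (let t = true in (\a.a)))) in false)
step 4: [let@0] (let x = (if ((\q.false) 3) then (let r = true in (\s.true)) else (let t = true in (\a.a))) in false)
step 5: [beta@0.0] (let x = (if false then (let r = true in (\s.true)) else (let t = true in (\a.a))) in false)
step 6: [if@0] (let x = (let t = true in (\a.a)) in false)
step 7: [let@0] (let x = (\a.a) in false)
step 8: [let@root] false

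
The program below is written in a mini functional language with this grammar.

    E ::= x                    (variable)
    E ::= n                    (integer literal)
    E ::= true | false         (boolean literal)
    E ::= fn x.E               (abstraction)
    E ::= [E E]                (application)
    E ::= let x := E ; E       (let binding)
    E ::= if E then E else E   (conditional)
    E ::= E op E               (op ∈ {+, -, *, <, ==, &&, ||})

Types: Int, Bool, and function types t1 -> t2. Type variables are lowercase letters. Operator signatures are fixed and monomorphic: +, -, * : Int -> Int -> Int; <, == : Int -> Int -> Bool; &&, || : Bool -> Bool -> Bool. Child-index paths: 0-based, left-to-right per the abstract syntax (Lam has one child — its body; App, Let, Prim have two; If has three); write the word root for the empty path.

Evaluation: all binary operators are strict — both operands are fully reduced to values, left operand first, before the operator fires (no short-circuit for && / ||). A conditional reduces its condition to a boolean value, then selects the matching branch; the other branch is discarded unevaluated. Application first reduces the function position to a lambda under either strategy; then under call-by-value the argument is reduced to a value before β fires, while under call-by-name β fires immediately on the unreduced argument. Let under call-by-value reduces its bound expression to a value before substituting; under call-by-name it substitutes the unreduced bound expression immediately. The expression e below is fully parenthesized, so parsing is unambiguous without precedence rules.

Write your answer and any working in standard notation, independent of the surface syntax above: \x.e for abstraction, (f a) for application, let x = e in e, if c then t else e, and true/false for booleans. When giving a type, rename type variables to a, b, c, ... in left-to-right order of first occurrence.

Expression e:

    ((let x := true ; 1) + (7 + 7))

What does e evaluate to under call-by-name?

Working:
step 0: ((let x = true in 1) + (7 + 7))
step 1: [let@0] (1 + (7 + 7))
step 2: [delta@1] (1 + 14)
step 3: [delta@root] 15

Answer: 15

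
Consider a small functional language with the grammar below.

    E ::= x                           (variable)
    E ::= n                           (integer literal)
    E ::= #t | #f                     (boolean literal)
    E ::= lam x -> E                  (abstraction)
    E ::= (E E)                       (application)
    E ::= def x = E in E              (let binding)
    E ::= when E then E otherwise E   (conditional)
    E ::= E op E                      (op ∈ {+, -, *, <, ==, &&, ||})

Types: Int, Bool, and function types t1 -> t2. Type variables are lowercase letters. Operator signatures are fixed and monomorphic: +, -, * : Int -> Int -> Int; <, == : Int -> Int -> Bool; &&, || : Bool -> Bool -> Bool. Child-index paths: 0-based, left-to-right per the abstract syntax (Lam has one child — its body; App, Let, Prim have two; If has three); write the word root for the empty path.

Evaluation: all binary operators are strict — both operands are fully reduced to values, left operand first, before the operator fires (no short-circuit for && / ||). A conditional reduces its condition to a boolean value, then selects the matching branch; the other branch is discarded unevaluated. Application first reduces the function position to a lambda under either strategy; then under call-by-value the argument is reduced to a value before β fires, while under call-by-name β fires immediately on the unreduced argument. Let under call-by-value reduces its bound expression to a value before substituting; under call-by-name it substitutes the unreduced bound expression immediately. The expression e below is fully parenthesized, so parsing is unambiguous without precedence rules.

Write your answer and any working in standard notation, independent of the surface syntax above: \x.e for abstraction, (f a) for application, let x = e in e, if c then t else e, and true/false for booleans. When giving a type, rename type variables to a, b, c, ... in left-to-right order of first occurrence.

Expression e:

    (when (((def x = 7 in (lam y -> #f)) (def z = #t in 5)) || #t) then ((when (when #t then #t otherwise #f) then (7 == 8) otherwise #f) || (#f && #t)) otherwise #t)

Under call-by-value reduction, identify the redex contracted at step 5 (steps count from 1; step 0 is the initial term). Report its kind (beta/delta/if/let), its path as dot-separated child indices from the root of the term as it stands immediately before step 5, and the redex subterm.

Derivation:
step 0: (if (((let x = 7 in (\y.false)) (let z = true in 5)) || true) then ((if (if true then true else false) then (7 == 8) else false) || (false && true)) else true)
step 1: [let@0.0.0] (if (((\y.false) (let z = true in 5)) || true) then ((if (if true then true else false) then (7 == 8) else false) || (false && true)) else true)
step 2: [let@0.0.1] (if (((\y.false) 5) || true) then ((if (if true then true else false) then (7 == 8) else false) || (false && true)) else true)
step 3: [beta@0.0] (if (false || true) then ((if (if true then true else false) then (7 == 8) else false) || (false && true)) else true)
step 4: [delta@0] (if true then ((if (if true then true else false) then (7 == 8) else false) || (false && true)) else true)
step 5: [if@root] ((if (if true then true else false) then (7 == 8) else false) || (false && true))

Answer: if at root : (if true then ((if (if true then true else false) then (7 == 8) else false) || (false && true)) else true)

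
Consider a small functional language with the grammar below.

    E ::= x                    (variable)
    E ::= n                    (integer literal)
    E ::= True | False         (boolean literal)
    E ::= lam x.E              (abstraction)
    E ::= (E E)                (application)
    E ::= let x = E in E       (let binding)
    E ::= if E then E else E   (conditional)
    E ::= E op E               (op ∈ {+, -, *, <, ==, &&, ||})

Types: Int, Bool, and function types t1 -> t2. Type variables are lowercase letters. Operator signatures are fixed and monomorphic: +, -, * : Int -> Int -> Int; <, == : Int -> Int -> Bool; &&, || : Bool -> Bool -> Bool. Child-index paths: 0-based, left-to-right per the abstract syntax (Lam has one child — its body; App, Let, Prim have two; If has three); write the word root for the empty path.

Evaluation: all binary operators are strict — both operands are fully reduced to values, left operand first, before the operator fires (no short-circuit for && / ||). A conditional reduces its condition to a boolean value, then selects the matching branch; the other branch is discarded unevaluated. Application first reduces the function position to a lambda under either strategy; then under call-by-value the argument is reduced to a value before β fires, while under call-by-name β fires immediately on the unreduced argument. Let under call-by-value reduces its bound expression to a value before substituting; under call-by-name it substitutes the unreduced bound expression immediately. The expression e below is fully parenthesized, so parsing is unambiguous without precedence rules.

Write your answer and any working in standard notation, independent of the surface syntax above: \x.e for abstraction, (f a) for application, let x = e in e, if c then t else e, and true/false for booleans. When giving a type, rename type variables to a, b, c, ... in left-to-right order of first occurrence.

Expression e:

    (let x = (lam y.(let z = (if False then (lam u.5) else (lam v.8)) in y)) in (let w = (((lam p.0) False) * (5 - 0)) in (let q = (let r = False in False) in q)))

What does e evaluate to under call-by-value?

Answer: false

Working:
step 0: (let x = (\y.(let z = (if false then (\u.5) else (\v.8)) in y)) in (let w = (((\p.0) false) * (5 - 0)) in (let q = (let r = false in false) in q)))
step 1: [let@root] (let w = (((\p.0) false) * (5 - 0)) in (let q = (let r = false in false) in q))
step 2: [beta@0.0] (let w = (0 * (5 - 0)) in (let q = (let r = false in false) in q))
step 3: [delta@0.1] (let w = (0 * 5) in (let q = (let r = false in false) in q))
step 4: [delta@0] (let w = 0 in (let q = (let r = false in false) in q))
step 5: [let@root] (let q = (let r = false in false) in q)
step 6: [let@0] (let q = false in q)
step 7: [let@root] false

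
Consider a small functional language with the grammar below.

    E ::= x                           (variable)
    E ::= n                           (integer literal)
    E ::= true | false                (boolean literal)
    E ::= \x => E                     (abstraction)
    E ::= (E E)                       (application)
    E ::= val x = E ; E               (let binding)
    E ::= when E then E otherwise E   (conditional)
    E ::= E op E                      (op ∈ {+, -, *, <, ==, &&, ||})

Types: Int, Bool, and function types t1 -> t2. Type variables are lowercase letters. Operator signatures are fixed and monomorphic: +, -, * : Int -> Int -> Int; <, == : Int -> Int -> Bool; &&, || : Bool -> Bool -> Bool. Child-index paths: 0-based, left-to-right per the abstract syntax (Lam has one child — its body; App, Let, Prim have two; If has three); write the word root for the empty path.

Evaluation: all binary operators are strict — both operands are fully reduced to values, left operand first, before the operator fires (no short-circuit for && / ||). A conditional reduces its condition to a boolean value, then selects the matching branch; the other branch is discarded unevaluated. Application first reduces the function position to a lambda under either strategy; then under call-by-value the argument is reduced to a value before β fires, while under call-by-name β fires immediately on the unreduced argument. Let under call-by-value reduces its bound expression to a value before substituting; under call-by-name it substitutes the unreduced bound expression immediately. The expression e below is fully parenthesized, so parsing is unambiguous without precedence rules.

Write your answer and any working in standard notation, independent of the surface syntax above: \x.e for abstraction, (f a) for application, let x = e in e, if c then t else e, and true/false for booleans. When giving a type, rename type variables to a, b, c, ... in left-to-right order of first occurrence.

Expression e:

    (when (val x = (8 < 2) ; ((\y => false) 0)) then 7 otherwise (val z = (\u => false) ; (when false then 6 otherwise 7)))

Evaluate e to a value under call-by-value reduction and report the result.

Derivation:
step 0: (if (let x = (8 < 2) in ((\y.false) 0)) then 7 else (let z = (\u.false) in (if false then 6 else 7)))
step 1: [delta@0.0] (if (let x = false in ((\y.false) 0)) then 7 else (let z = (\u.false) in (if false then 6 else 7)))
step 2: [let@0] (if ((\y.false) 0) then 7 else (let z = (\u.false) in (if false then 6 else 7)))
step 3: [beta@0] (if false then 7 else (let z = (\u.false) in (if false then 6 else 7)))
step 4: [if@root] (let z = (\u.false) in (if false then 6 else 7))
step 5: [let@root] (if false then 6 else 7)
step 6: [if@root] 7

Answer: 7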